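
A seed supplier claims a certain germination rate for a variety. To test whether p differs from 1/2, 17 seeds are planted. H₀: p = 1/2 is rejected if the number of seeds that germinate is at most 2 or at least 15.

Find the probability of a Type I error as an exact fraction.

Under H₀, X ~ Binomial(17, 1/2); α is the probability of landing in either tail, P(X ≤ 2) + P(X ≥ 15).
By symmetry, α = 2·P(X ≤ 2) = 2·(1 + 17 + 136)/131072 = 308/131072 = 77/32768.

77/32768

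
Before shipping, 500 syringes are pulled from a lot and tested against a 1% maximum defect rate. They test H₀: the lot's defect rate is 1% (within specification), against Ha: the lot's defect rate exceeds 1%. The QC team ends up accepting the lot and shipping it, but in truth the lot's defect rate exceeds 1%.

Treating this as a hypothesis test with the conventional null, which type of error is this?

Type II error

'Accepting the lot and shipping it' corresponds to failing to reject H₀.
H₀ was not rejected but H₀ is false — a Type II error (false negative).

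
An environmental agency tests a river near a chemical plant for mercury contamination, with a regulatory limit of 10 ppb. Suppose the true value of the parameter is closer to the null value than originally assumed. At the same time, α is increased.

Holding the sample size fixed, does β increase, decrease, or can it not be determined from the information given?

The first change alone would make β increase; the second alone would make β decrease. Which effect dominates depends on the magnitudes, which are not given.

Cannot be determined from the information given.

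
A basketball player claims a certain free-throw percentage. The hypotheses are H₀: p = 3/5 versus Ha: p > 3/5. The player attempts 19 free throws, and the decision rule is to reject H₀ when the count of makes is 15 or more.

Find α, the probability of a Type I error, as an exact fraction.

265555221849/3814697265625

Under H₀, K ~ Binomial(19, 3/5), and α = P(K ≥ 15).
Summing C(19,j)(3/5)^j(2/5)^{19−j} for j = 15,…,19 gives 265555221849/3814697265625.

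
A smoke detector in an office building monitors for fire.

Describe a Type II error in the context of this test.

With the conventional null hypothesis that there is no fire:
A Type II error is failing to reject H₀ when H₀ is false.
Here that means remaining silent when actually there is a fire.

A Type II error would mean concluding that there is no fire (or at least failing to establish that there is a fire) when in fact there is a fire.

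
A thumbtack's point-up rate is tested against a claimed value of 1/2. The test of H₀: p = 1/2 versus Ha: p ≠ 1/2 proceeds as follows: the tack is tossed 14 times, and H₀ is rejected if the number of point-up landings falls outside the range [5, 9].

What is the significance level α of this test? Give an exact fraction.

α = P(Y ≤ 4 or Y ≥ 10 | p = 1/2), Y ~ Binomial(14, 1/2).
The two tails are symmetric, so α = 2·(1 + 14 + 91 + 364 + 1001)/2^14 = 2942/16384 = 1471/8192.

1471/8192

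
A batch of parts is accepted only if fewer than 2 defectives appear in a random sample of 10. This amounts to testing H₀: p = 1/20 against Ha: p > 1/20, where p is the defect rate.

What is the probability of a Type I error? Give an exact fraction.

α = P(reject H₀ | H₀ true) = P(X ≥ 2 | p = 1/20), X ~ Binomial(10, 1/20).
α = 1 − P(X ≤ 1) = 1 − 9357943235591/10240000000000 = 882056764409/10240000000000.

882056764409/10240000000000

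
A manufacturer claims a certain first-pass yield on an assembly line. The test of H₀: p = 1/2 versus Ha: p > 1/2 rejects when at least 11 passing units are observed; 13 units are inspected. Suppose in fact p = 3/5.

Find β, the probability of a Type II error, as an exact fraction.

1150021472/1220703125

Under the alternative p = 3/5, Y ~ Binomial(13, 3/5); β is the probability the test does not reject, P(Y < 11).
Summing C(13,j)·(3/5)^j·(2/5)^{13-j} for j = 0..10 gives 1150021472/1220703125.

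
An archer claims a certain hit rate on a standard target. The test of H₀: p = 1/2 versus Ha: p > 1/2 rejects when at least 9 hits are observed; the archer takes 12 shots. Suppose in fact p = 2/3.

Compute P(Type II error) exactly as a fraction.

107515/177147

Under the alternative p = 2/3, K ~ Binomial(12, 2/3); β is the probability the test does not reject, P(K < 9).
Equivalently, β = 1 − P(K ≥ 9) = 107515/177147.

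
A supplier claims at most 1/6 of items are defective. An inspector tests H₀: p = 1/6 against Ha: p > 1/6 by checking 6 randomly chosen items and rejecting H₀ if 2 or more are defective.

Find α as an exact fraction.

α = P(reject H₀ | H₀ true) = P(S ≥ 2 | p = 1/6), S ~ Binomial(6, 1/6).
Computing the lower-tail complement: 1 − 34375/46656 = 12281/46656.

12281/46656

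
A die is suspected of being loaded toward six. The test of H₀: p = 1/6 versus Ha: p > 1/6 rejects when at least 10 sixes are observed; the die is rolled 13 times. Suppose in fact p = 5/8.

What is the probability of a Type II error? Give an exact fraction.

107331531597/137438953472

A Type II error is failing to reject when Ha holds: with p = 5/8, β = P(K ≤ 9).
Equivalently, β = 1 − P(K ≥ 10) = 107331531597/137438953472.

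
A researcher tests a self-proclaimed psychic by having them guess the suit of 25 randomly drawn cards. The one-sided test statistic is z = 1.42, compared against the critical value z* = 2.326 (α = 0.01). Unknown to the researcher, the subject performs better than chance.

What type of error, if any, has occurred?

The conventional null hypothesis is that the subject is guessing at random (p = 1/4).
Since z = 1.42 ≤ z* = 2.326, H₀ is not rejected.
H₀ is false (actually the subject performs better than chance).
Failing to reject a false H₀ is a Type II error.

Type II error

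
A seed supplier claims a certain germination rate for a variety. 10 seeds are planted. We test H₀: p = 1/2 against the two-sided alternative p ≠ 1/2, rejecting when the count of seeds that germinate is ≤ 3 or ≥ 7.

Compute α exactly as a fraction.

Under H₀, X ~ Binomial(10, 1/2); α is the probability of landing in either tail, P(X ≤ 3) + P(X ≥ 7).
Each tail has probability (1 + 10 + 45 + 120)/1024; doubling gives α = 352/1024 = 11/32.

11/32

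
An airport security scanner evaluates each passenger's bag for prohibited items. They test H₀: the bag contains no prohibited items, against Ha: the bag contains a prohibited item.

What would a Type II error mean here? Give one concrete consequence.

A Type II error is failing to reject H₀ when H₀ is false.
Here that means letting the bag through when actually the bag contains a prohibited item.

A Type II error would mean concluding that the bag contains no prohibited items (or at least failing to establish that the bag contains a prohibited item) when in fact the bag contains a prohibited item. Consequence: a prohibited item passes through security undetected.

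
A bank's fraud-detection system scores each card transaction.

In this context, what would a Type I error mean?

With the conventional null hypothesis that the transaction is legitimate:
A Type I error is rejecting H₀ when H₀ is true.
Here that means blocking the transaction and freezing the card when actually the transaction is legitimate.

A Type I error would mean concluding that the transaction is fraudulent when in fact the transaction is legitimate.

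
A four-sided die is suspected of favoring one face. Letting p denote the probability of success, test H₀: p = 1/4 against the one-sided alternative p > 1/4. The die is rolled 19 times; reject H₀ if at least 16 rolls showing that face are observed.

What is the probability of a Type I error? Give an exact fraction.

1735/17179869184

The Type I error probability is α = P(X ≥ 16) computed under H₀, where X ~ Binomial(19, 1/4).
Adding the binomial terms for j = 16 through 19 with p = 1/4 yields 1735/17179869184.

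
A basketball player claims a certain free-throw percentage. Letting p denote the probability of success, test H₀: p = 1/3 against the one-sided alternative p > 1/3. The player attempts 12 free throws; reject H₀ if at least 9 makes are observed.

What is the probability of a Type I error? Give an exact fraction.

α = P(reject H₀ | H₀ true) = P(Y ≥ 9 | p = 1/3), with Y ~ Binomial(12, 1/3).
Adding the binomial terms for j = 9 through 12 with p = 1/3 yields 683/177147.

683/177147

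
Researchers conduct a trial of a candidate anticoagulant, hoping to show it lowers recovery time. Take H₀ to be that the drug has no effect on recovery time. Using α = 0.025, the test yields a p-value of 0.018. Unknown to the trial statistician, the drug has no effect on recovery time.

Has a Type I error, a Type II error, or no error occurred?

Type I error

Since p = 0.018 < α = 0.025, H₀ is rejected.
H₀ is true (actually the drug has no effect on recovery time).
Rejecting a true H₀ is a Type I error.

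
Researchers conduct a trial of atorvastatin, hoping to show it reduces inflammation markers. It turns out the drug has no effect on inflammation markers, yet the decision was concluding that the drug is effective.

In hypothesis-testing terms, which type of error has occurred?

Type I error

The null hypothesis here is that the drug has no effect on inflammation markers.
'Concluding that the drug is effective' corresponds to rejecting H₀.
H₀ was rejected but H₀ is true — a Type I error (false positive).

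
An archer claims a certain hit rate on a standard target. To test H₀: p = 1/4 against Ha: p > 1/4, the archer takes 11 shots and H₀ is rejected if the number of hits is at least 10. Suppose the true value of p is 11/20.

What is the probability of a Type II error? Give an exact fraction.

20194688329389/20480000000000

A Type II error is failing to reject when Ha holds: with p = 11/20, β = P(K ≤ 9).
Adding the binomial probabilities P(K=0)+…+P(K=9) at p = 11/20 gives 20194688329389/20480000000000.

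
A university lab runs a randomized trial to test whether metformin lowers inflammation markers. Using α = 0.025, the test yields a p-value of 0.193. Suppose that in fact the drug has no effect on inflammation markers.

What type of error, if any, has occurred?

The conventional null hypothesis is that the drug has no effect on inflammation markers.
Since p = 0.193 ≥ α = 0.025, H₀ is not rejected.
H₀ is true (actually the drug has no effect on inflammation markers).
The decision matches the true state — no error.

No error (correct decision).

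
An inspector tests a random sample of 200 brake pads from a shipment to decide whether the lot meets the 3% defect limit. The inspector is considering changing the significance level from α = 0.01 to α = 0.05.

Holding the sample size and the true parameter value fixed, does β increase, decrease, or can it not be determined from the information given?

With a larger α the critical value moves toward the center, so more of the Ha sampling distribution lies in the rejection region.

It decreases.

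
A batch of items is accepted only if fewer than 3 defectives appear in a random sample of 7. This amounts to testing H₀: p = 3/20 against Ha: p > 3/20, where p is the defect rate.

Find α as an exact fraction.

18883881/256000000

α = P(reject H₀ | H₀ true) = P(X ≥ 3 | p = 3/20), X ~ Binomial(7, 3/20).
Via the complement, α = 1 − Σ_{j=0}^{2} C(7,j)(3/20)^j(17/20)^{7-j} = 18883881/256000000.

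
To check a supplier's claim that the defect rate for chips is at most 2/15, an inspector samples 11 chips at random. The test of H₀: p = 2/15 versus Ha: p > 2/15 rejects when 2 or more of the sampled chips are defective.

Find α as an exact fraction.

α = P(reject H₀ | H₀ true) = P(S ≥ 2 | p = 2/15), S ~ Binomial(11, 2/15).
Via the complement, α = 1 − Σ_{j=0}^{1} C(11,j)(2/15)^j(13/15)^{11-j} = 764941728932/1729951171875.

764941728932/1729951171875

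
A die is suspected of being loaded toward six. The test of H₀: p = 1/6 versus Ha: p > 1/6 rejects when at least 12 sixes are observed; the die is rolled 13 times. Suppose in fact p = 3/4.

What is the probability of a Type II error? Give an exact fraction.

β = P(fail to reject H₀ | Ha true) = P(K ≤ 11 | p = 3/4), K ~ Binomial(13, 3/4).
Equivalently, β = 1 − P(K ≥ 12) = 3662863/4194304.

3662863/4194304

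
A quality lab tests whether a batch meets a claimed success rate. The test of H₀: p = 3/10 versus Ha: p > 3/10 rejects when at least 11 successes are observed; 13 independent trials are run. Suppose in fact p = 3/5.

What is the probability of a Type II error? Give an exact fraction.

Under the alternative p = 3/5, X ~ Binomial(13, 3/5); β is the probability the test does not reject, P(X < 11).
Equivalently, β = 1 − P(X ≥ 11) = 1150021472/1220703125.

1150021472/1220703125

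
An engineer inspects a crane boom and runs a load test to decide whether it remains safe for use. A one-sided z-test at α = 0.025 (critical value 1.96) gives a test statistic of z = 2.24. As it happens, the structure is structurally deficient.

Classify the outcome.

Neither — the decision is correct.

The conventional null hypothesis is that the structure meets the required load capacity (safe).
Since z = 2.24 > z* = 1.96, H₀ is rejected.
H₀ is false (actually the structure is structurally deficient).
The decision matches the true state — no error.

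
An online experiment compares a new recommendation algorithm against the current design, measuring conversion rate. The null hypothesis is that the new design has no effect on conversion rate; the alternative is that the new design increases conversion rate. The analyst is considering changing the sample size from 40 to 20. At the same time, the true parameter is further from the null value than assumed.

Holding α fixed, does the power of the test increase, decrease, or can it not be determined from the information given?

Cannot be determined from the information given.

The first change alone would make β increase; the second alone would make β decrease. Which effect dominates depends on the magnitudes, which are not given.
Since power = 1 − β, the effect on power is likewise indeterminate.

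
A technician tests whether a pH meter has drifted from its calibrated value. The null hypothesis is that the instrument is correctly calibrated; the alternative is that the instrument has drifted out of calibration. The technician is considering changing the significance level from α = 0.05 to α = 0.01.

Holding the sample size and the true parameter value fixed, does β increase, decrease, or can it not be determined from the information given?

Lowering α raises the bar for rejection; under Ha, the test now fails to reject on outcomes it previously would have rejected.

It increases.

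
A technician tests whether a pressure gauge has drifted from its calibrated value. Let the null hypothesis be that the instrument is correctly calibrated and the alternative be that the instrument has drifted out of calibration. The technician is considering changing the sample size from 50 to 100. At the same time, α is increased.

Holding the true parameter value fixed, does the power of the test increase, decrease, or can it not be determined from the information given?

Increasing n separates the H₀ and Ha sampling distributions, so under Ha fewer outcomes land in the acceptance region. A larger α widens the rejection region, so when the alternative is true more outcomes lead to rejection — failing to reject becomes less likely. Both changes push β in the same direction.
Since power = 1 − β and β decreases, power increases.

It increases.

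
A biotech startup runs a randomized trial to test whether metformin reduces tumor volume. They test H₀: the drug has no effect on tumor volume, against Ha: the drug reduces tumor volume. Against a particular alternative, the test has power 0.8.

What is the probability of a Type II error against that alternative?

0.2

Power = 1 − β, so β = 1 − 0.8 = 0.2.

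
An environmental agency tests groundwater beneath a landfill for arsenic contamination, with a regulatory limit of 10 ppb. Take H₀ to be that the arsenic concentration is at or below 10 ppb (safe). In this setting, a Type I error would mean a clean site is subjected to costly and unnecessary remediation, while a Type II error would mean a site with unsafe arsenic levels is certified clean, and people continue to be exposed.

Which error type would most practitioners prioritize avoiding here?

The Type II consequence (a site with unsafe arsenic levels is certified clean, and people continue to be exposed) is more severe than the Type I consequence (a clean site is subjected to costly and unnecessary remediation).

Type II error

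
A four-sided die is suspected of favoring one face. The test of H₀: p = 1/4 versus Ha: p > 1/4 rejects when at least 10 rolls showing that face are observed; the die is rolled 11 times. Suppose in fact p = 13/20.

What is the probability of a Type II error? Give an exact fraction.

19239273573359/20480000000000

A Type II error is failing to reject when Ha holds: with p = 13/20, β = P(S ≤ 9).
Equivalently, β = 1 − P(S ≥ 10) = 19239273573359/20480000000000.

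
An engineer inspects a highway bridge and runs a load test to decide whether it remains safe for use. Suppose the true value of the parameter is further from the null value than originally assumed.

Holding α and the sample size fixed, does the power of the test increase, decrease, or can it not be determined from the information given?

It increases.

The further the true parameter sits from the null value, the more of the Ha sampling distribution falls in the rejection region.
Since power = 1 − β and β decreases, power increases.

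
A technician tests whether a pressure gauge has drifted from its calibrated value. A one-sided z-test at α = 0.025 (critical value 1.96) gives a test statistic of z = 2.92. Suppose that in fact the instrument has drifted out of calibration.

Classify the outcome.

The conventional null hypothesis is that the instrument is correctly calibrated.
Since z = 2.92 > z* = 1.96, H₀ is rejected.
H₀ is false (actually the instrument has drifted out of calibration).
The decision matches the true state — no error.

No error — this is a correct decision.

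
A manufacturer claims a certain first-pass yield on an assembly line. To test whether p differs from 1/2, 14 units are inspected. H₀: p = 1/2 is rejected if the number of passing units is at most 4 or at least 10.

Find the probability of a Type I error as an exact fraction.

1471/8192

Under H₀, K ~ Binomial(14, 1/2); α is the probability of landing in either tail, P(K ≤ 4) + P(K ≥ 10).
The two tails are symmetric, so α = 2·(1 + 14 + 91 + 364 + 1001)/2^14 = 2942/16384 = 1471/8192.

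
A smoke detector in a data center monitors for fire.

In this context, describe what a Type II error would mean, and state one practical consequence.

A Type II error would mean concluding that there is no fire (or at least failing to establish that there is a fire) when in fact there is a fire. Consequence: a real fire goes undetected.

With the conventional null hypothesis that there is no fire:
A Type II error is failing to reject H₀ when H₀ is false.
Here that means remaining silent when actually there is a fire.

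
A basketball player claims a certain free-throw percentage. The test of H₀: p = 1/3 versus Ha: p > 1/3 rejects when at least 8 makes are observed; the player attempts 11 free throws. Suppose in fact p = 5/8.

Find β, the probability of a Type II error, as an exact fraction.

688976199/1073741824

A Type II error is failing to reject when Ha holds: with p = 5/8, β = P(S ≤ 7).
Summing C(11,j)·(5/8)^j·(3/8)^{11-j} for j = 0..7 gives 688976199/1073741824.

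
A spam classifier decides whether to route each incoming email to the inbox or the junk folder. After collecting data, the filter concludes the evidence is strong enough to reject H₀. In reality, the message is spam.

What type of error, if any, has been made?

The conventional null hypothesis here is that the message is legitimate (not spam).
The test rejected a false H₀ — the decision matches the true state.

Neither — the decision is correct.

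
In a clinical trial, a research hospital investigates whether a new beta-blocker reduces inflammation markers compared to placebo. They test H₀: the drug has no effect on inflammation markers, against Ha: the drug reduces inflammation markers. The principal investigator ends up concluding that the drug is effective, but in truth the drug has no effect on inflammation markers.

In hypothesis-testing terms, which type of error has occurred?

Type I error

'Concluding that the drug is effective' corresponds to rejecting H₀.
H₀ was rejected but H₀ is true — a Type I error (false positive).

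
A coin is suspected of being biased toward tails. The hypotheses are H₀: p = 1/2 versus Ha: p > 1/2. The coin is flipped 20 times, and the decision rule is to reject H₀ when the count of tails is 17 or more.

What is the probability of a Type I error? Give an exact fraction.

1351/1048576

α = P(reject H₀ | H₀ true) = P(X ≥ 17 | p = 1/2), with X ~ Binomial(20, 1/2).
Summing the upper tail: (1140 + 190 + 20 + 1) / 2^20 = 1351/1048576.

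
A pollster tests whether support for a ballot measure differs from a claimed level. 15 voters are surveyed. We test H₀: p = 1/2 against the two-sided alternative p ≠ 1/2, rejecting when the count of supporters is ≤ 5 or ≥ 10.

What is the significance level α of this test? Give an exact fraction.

Under H₀, S ~ Binomial(15, 1/2); α is the probability of landing in either tail, P(S ≤ 5) + P(S ≥ 10).
Each tail has probability (1 + 15 + 105 + 455 + 1365 + 3003)/32768; doubling gives α = 9888/32768 = 309/1024.

309/1024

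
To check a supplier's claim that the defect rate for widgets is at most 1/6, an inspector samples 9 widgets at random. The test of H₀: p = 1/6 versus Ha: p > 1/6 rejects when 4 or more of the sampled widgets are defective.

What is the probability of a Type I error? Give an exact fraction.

241973/5038848

α = P(reject H₀ | H₀ true) = P(K ≥ 4 | p = 1/6), K ~ Binomial(9, 1/6).
Computing the lower-tail complement: 1 − 4796875/5038848 = 241973/5038848.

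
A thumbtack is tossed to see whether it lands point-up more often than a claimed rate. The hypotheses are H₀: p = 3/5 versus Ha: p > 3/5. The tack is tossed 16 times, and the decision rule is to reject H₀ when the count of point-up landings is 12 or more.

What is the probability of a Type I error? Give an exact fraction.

α = P(reject H₀ | H₀ true) = P(K ≥ 12 | p = 3/5), with K ~ Binomial(16, 3/5).
Summing C(16,j)(3/5)^j(2/5)^{16−j} for j = 12,…,16 gives 1016646633/6103515625.

1016646633/6103515625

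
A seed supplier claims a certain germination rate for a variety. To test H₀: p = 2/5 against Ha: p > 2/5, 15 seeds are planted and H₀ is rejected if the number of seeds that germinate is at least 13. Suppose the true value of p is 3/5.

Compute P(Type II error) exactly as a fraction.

β = P(fail to reject H₀ | Ha true) = P(Y ≤ 12 | p = 3/5), Y ~ Binomial(15, 3/5).
Summing C(15,j)·(3/5)^j·(2/5)^{15-j} for j = 0..12 gives 29690124488/30517578125.

29690124488/30517578125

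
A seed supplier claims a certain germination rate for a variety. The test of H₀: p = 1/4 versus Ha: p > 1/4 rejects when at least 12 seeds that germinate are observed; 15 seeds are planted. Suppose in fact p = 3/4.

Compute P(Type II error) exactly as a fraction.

β = P(fail to reject H₀ | Ha true) = P(X ≤ 11 | p = 3/4), X ~ Binomial(15, 3/4).
Summing C(15,j)·(3/4)^j·(1/4)^{15-j} for j = 0..11 gives 144609703/268435456.

144609703/268435456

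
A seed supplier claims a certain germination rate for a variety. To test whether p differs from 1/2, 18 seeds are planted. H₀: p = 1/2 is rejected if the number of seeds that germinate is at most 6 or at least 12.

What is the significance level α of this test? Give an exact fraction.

7795/32768

α = P(S ≤ 6 or S ≥ 12 | p = 1/2), S ~ Binomial(18, 1/2).
Each tail has probability (1 + 18 + 153 + 816 + 3060 + 8568 + 18564)/262144; doubling gives α = 62360/262144 = 7795/32768.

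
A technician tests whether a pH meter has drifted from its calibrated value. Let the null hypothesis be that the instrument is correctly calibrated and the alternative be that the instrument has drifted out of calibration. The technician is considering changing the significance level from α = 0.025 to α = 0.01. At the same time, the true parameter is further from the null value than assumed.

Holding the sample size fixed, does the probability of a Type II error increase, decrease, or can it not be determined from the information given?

The first change alone would make β increase; the second alone would make β decrease. Which effect dominates depends on the magnitudes, which are not given.

Cannot be determined from the information given.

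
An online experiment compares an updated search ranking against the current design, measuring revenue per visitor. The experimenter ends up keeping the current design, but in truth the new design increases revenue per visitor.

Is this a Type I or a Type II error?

The null hypothesis here is that the new design has no effect on revenue per visitor.
'Keeping the current design' corresponds to failing to reject H₀.
H₀ was not rejected but H₀ is false — a Type II error (false negative).

Type II error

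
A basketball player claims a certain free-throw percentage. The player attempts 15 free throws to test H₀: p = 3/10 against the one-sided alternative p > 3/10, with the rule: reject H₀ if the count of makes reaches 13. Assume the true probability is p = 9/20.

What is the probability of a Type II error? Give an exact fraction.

32731725032763916841/32768000000000000000

β = P(fail to reject H₀ | Ha true) = P(Y ≤ 12 | p = 9/20), Y ~ Binomial(15, 9/20).
Summing C(15,j)·(9/20)^j·(11/20)^{15-j} for j = 0..12 gives 32731725032763916841/32768000000000000000.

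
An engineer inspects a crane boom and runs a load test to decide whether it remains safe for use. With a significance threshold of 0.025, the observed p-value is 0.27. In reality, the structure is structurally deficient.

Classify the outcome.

Type II error

The conventional null hypothesis is that the structure meets the required load capacity (safe).
Since p = 0.27 ≥ α = 0.025, H₀ is not rejected.
H₀ is false (actually the structure is structurally deficient).
Failing to reject a false H₀ is a Type II error.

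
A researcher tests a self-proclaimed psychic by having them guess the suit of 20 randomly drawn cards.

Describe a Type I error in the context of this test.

With the conventional null hypothesis that the subject is guessing at random (p = 1/4):
A Type I error is rejecting H₀ when H₀ is true.
Here that means concluding the subject has some ability beyond chance when actually the subject is guessing at random (p = 1/4).

A Type I error would mean concluding that the subject performs better than chance when in fact the subject is guessing at random (p = 1/4).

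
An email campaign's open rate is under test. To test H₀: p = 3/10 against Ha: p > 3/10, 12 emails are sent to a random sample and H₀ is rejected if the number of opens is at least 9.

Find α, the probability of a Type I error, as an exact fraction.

α = P(reject H₀ | H₀ true) = P(K ≥ 9 | p = 3/10), with K ~ Binomial(12, 3/10).
Adding the binomial terms for j = 9 through 12 with p = 3/10 yields 338331087/200000000000.

338331087/200000000000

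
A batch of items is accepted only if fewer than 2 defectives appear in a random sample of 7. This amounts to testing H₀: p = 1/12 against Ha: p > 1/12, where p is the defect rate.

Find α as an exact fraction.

219095/1990656

The significance level is the probability, assuming p = 1/12, of seeing 2 or more defectives in 7 draws.
α = 1 − P(K ≤ 1) = 1 − 1771561/1990656 = 219095/1990656.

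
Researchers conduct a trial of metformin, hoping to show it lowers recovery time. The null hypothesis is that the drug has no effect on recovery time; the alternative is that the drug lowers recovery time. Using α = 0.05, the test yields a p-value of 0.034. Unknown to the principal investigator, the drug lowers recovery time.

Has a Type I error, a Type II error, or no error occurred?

No error (correct decision).

Since p = 0.034 < α = 0.05, H₀ is rejected.
H₀ is false (actually the drug lowers recovery time).
The decision matches the true state — no error.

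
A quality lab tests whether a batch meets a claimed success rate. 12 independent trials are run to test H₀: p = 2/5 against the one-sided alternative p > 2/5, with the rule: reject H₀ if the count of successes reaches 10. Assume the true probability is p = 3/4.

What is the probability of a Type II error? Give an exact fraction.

10222777/16777216

β = P(fail to reject H₀ | Ha true) = P(K ≤ 9 | p = 3/4), K ~ Binomial(12, 3/4).
Equivalently, β = 1 − P(K ≥ 10) = 10222777/16777216.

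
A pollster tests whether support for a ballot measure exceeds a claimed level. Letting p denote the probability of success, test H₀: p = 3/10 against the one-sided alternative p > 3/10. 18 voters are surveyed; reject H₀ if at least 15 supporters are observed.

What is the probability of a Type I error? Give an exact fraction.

The Type I error probability is α = P(X ≥ 15) computed under H₀, where X ~ Binomial(18, 3/10).
P(X ≥ 15) = Σ_{j=15}^{18} C(18,j)·(3/10)^j·(7/10)^{18-j} = 217773361539/50000000000000000.

217773361539/50000000000000000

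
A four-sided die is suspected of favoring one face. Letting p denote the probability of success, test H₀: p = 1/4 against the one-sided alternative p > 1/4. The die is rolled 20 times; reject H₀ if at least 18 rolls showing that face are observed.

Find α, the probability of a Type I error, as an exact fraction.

1771/1099511627776

Under H₀, Y ~ Binomial(20, 1/4), and α = P(Y ≥ 18).
Adding the binomial terms for j = 18 through 20 with p = 1/4 yields 1771/1099511627776.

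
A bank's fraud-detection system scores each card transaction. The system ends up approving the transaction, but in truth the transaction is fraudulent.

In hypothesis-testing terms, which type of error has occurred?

The null hypothesis here is that the transaction is legitimate.
'Approving the transaction' corresponds to failing to reject H₀.
H₀ was not rejected but H₀ is false — a Type II error (false negative).

Type II error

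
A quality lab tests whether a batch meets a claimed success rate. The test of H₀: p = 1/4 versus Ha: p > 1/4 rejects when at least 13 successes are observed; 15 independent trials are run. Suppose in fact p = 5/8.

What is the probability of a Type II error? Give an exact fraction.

A Type II error is failing to reject when Ha holds: with p = 5/8, β = P(X ≤ 12).
Equivalently, β = 1 − P(X ≥ 13) = 33725631854457/35184372088832.

33725631854457/35184372088832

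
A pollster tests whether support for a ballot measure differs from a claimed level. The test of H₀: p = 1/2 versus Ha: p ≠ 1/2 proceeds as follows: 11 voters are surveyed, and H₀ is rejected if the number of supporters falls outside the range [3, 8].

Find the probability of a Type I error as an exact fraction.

α = P(S ≤ 2 or S ≥ 9 | p = 1/2), S ~ Binomial(11, 1/2).
The two tails are symmetric, so α = 2·(1 + 11 + 55)/2^11 = 134/2048 = 67/1024.

67/1024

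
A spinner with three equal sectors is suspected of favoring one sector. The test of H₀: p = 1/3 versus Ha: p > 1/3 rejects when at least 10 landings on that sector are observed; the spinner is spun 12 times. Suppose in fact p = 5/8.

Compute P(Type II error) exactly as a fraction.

β = P(fail to reject H₀ | Ha true) = P(Y ≤ 9 | p = 5/8), Y ~ Binomial(12, 5/8).
Adding the binomial probabilities P(Y=0)+…+P(Y=9) at p = 5/8 gives 60916742361/68719476736.

60916742361/68719476736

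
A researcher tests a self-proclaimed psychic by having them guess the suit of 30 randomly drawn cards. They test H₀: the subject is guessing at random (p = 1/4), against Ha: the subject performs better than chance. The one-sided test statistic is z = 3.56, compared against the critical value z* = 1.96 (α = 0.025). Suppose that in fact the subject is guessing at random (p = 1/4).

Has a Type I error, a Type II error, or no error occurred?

Since z = 3.56 > z* = 1.96, H₀ is rejected.
H₀ is true (actually the subject is guessing at random (p = 1/4)).
Rejecting a true H₀ is a Type I error.

Type I error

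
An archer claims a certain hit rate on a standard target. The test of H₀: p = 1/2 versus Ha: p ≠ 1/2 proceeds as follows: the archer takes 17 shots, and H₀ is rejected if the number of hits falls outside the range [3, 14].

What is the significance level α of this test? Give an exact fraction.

77/32768

α = P(K ≤ 2 or K ≥ 15 | p = 1/2), K ~ Binomial(17, 1/2).
Each tail has probability (1 + 17 + 136)/131072; doubling gives α = 308/131072 = 77/32768.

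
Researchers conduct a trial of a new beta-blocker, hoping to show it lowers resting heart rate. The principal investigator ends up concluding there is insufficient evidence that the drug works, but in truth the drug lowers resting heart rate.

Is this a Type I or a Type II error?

The null hypothesis here is that the drug has no effect on resting heart rate.
'Concluding there is insufficient evidence that the drug works' corresponds to failing to reject H₀.
H₀ was not rejected but H₀ is false — a Type II error (false negative).

Type II error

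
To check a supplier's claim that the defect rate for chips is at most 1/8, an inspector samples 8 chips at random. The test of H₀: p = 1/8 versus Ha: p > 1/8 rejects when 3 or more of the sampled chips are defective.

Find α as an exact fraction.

1129899/16777216

Under H₀, Y ~ Binomial(8, 1/8); the Type I error rate is P(Y ≥ 3).
Via the complement, α = 1 − Σ_{j=0}^{2} C(8,j)(1/8)^j(7/8)^{8-j} = 1129899/16777216.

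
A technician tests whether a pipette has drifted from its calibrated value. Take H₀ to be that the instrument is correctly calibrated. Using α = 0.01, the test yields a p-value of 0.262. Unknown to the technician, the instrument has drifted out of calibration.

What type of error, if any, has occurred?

Since p = 0.262 ≥ α = 0.01, H₀ is not rejected.
H₀ is false (actually the instrument has drifted out of calibration).
Failing to reject a false H₀ is a Type II error.

Type II error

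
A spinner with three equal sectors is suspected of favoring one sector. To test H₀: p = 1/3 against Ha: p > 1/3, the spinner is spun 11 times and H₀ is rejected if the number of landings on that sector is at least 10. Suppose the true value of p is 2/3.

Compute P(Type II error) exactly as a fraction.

Under the alternative p = 2/3, K ~ Binomial(11, 2/3); β is the probability the test does not reject, P(K < 10).
Adding the binomial probabilities P(K=0)+…+P(K=9) at p = 2/3 gives 163835/177147.

163835/177147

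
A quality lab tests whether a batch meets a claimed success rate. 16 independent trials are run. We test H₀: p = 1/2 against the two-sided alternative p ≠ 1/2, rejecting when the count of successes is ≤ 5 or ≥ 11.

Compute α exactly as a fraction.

α = P(Y ≤ 5 or Y ≥ 11 | p = 1/2), Y ~ Binomial(16, 1/2).
The two tails are symmetric, so α = 2·(1 + 16 + 120 + 560 + 1820 + 4368)/2^16 = 13770/65536 = 6885/32768.

6885/32768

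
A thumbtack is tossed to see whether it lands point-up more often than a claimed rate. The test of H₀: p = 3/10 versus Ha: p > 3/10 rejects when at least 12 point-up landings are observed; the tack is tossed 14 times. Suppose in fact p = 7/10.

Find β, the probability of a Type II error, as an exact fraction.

β = P(fail to reject H₀ | Ha true) = P(Y ≤ 11 | p = 7/10), Y ~ Binomial(14, 7/10).
Equivalently, β = 1 − P(Y ≥ 12) = 41958212136219/50000000000000.

41958212136219/50000000000000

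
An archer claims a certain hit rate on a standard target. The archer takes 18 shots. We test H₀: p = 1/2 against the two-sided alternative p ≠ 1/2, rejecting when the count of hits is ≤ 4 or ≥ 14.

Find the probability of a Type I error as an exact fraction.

Under H₀, X ~ Binomial(18, 1/2); α is the probability of landing in either tail, P(X ≤ 4) + P(X ≥ 14).
Each tail has probability (1 + 18 + 153 + 816 + 3060)/262144; doubling gives α = 8096/262144 = 253/8192.

253/8192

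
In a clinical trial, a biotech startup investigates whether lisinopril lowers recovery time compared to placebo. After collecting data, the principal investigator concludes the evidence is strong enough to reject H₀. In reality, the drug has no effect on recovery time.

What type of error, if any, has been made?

Type I error

The conventional null hypothesis here is that the drug has no effect on recovery time.
H₀ was rejected, but H₀ is actually true.
Rejecting a true null hypothesis is a Type I error (false positive).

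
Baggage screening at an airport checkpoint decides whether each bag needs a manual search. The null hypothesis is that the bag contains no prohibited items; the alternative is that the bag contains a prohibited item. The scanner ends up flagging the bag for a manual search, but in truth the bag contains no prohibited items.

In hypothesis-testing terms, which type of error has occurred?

'Flagging the bag for a manual search' corresponds to rejecting H₀.
H₀ was rejected but H₀ is true — a Type I error (false positive).

Type I error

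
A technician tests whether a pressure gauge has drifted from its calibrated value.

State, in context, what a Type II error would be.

With the conventional null hypothesis that the instrument is correctly calibrated:
A Type II error is failing to reject H₀ when H₀ is false.
Here that means leaving the instrument in service when actually the instrument has drifted out of calibration.

A Type II error would mean concluding that the instrument is correctly calibrated (or at least failing to establish that the instrument has drifted out of calibration) when in fact the instrument has drifted out of calibration.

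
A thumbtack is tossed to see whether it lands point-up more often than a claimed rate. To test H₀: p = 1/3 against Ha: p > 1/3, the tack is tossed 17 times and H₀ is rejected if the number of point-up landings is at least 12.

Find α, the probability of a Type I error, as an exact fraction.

80705/43046721

α = P(reject H₀ | H₀ true) = P(K ≥ 12 | p = 1/3), with K ~ Binomial(17, 1/3).
Adding the binomial terms for j = 12 through 17 with p = 1/3 yields 80705/43046721.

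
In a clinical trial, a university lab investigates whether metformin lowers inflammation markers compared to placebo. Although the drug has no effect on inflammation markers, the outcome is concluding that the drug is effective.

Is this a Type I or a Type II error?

Type I error

The null hypothesis here is that the drug has no effect on inflammation markers.
'Concluding that the drug is effective' corresponds to rejecting H₀.
H₀ was rejected but H₀ is true — a Type I error (false positive).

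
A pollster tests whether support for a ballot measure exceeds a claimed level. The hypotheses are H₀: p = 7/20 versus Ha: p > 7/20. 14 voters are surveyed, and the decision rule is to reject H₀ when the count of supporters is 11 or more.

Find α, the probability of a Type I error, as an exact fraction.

906230596911073/819200000000000000

α = P(reject H₀ | H₀ true) = P(S ≥ 11 | p = 7/20), with S ~ Binomial(14, 7/20).
Adding the binomial terms for j = 11 through 14 with p = 7/20 yields 906230596911073/819200000000000000.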